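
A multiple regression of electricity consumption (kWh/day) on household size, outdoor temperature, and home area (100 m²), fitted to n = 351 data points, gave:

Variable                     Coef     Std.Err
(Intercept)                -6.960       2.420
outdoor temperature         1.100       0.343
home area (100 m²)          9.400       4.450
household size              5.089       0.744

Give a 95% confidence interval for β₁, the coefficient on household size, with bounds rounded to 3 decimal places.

Read off: b = 5.089, SE = 0.744 for household size.
df = n − k − 1 = 351 − 3 − 1 = 347.
t* = t_{0.025, 347} = 1.966824.
Margin = t* × SE = 1.966824 × 0.744 = 1.46332.
CI: 5.089 ± 1.46332 → (3.626, 6.552).

(3.626, 6.552)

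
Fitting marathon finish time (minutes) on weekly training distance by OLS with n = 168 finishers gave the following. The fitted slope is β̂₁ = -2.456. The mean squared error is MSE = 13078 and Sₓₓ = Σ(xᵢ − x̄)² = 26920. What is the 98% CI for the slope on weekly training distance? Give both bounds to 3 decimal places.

SE(β̂₁) = √(MSE/Sₓₓ) = √(13078/26920) = 0.697001.
df = n − 2 = 166.
t* = t_{0.01, 166} = 2.349021.
Margin = t* × SE = 2.349021 × 0.697001 = 1.63727.
CI: -2.456 ± 1.63727 → (-4.093, -0.819).
With 98% confidence, each one-unit increase in weekly training distance is associated with a change of between -4.093 and -0.819 minutes in marathon finish time.

(-4.093, -0.819)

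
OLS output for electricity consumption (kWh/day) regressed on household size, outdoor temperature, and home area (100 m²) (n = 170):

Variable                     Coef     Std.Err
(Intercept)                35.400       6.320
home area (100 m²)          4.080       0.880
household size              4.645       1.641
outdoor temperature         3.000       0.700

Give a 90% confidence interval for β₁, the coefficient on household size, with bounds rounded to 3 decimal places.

Read off: b = 4.645, SE = 1.641 for household size.
df = n − k − 1 = 170 − 3 − 1 = 166.
t* = t_{0.05, 166} = 1.654085.
Margin = t* × SE = 1.654085 × 1.641 = 2.71435.
CI: 4.645 ± 2.71435 → (1.931, 7.359).

(1.931, 7.359)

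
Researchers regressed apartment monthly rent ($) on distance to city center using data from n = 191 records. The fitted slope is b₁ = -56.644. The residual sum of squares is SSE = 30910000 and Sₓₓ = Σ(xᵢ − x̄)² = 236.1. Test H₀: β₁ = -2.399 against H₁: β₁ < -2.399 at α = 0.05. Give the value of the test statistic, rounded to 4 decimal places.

t = -2.0611

MSE = SSE/(n − 2) = 30910000/189 = 163545.
SE(b₁) = √(MSE/Sₓₓ) = √(163545/236.1) = 26.3191.
t = (-56.644 − (-2.399)) / 26.3191 = -2.0611.
df = n − 2 = 189.
One-sided p ≈ 0.0203, which is < 0.05, so reject H₀.
There is evidence that the true slope on distance to city center is below -2.399 $ per unit.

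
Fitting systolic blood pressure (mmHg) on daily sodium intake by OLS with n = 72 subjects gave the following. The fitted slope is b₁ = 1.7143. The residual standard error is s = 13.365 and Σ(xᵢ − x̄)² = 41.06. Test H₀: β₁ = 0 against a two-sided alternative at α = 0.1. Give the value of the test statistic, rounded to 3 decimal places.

SE(b₁) = s/√Sₓₓ = 13.365/√41.06 = 2.08574.
t = 1.7143 / 2.08574 = 0.822.
df = n − 2 = 70.
Two-sided p ≈ 0.4139, which is ≥ 0.1, so fail to reject H₀.
The data do not give significant evidence of an association between daily sodium intake and systolic blood pressure.

t = 0.822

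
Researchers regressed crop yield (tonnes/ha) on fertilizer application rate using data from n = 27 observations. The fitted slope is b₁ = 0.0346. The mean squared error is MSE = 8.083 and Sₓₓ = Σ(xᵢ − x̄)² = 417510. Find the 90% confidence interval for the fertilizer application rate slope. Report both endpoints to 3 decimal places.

(0.027, 0.042)

SE(b₁) = √(MSE/Sₓₓ) = √(8.083/417510) = 0.0044.
df = n − 2 = 25.
t* = t_{0.05, 25} = 1.708141.
Margin = t* × SE = 1.708141 × 0.0044 = 0.00752.
CI: 0.0346 ± 0.00752 → (0.027, 0.042).
With 90% confidence, each one-unit increase in fertilizer application rate is associated with a change of between 0.027 and 0.042 tonnes/ha in crop yield.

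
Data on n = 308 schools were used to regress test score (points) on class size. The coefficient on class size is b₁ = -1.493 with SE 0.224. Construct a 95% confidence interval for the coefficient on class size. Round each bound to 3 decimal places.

(-1.934, -1.052)

df = n − 2 = 308 − 2 = 306.
t* = t_{0.025, 306} = 1.967747.
Margin = t* × SE = 1.967747 × 0.224 = 0.44078.
CI: -1.493 ± 0.44078 → (-1.934, -1.052).
With 95% confidence, each one-unit increase in class size is associated with a change of between -1.934 and -1.052 points in test score.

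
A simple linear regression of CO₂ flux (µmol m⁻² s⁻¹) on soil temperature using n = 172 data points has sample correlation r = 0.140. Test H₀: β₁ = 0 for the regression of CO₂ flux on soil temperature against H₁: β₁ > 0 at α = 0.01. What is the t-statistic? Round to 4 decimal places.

t = r·√(n − 2)/√(1 − r²) = 0.140·√170/√0.9804 = 1.8435.
df = n − 2 = 170.
One-sided p ≈ 0.0335, which is ≥ 0.01, so fail to reject H₀.
The data do not give significant evidence of a linear association between soil temperature and CO₂ flux.

t = 1.8435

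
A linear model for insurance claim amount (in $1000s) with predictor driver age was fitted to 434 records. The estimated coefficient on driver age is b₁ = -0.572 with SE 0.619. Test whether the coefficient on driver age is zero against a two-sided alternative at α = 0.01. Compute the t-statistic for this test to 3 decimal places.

H₀: β₁ = 0 vs H₁: β₁ ≠ 0.
t = (b₁ − β₁⁰)/SE = -0.572 / 0.619 = -0.924.
df = n − 2 = 434 − 2 = 432.
Two-sided p ≈ 0.3560, which is ≥ 0.01, so fail to reject H₀.
The data do not give significant evidence of an association between driver age and insurance claim amount.

t = -0.924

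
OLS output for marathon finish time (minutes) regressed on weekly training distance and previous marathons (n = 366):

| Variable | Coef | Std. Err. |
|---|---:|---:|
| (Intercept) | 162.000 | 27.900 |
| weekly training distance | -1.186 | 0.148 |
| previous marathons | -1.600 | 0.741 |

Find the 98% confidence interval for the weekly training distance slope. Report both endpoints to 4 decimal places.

(-1.5318, -0.8402)

Read off: b = -1.186, SE = 0.148 for weekly training distance.
df = n − k − 1 = 366 − 2 − 1 = 363.
t* = t_{0.01, 363} = 2.336664.
Margin = t* × SE = 2.336664 × 0.148 = 0.345826.
CI: -1.186 ± 0.345826 → (-1.5318, -0.8402).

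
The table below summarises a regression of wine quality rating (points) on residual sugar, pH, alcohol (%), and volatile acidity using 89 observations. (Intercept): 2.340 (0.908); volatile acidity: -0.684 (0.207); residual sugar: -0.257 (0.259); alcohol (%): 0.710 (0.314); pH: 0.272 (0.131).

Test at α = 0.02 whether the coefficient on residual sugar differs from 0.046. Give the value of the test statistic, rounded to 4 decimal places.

Read off: b = -0.257, SE = 0.259 for residual sugar.
H₀: β₁ = 0.046 vs H₁: β₁ ≠ 0.046.
t = (-0.257 − 0.046) / 0.259 = -1.1699.
df = n − k − 1 = 89 − 4 − 1 = 84.
Two-sided p ≈ 0.2454, which is ≥ 0.02, so fail to reject H₀.
The data are consistent with a true slope of 0.046 points per unit of residual sugar, holding the other predictors fixed.

t = -1.1699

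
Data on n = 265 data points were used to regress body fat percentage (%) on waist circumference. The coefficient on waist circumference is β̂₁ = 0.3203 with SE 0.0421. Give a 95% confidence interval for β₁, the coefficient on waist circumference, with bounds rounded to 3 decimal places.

df = n − 2 = 265 − 2 = 263.
t* = t_{0.025, 263} = 1.969025.
Margin = t* × SE = 1.969025 × 0.0421 = 0.08290.
CI: 0.3203 ± 0.08290 → (0.237, 0.403).
With 95% confidence, each one-unit increase in waist circumference is associated with a change of between 0.237 and 0.403 % in body fat percentage.

(0.237, 0.403)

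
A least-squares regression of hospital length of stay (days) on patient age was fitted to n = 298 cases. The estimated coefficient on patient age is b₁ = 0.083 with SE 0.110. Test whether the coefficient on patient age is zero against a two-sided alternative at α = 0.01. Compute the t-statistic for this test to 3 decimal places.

H₀: β₁ = 0 vs H₁: β₁ ≠ 0.
t = (b₁ − β₁⁰)/SE = 0.083 / 0.110 = 0.755.
df = n − 2 = 298 − 2 = 296.
Two-sided p ≈ 0.4511, which is ≥ 0.01, so fail to reject H₀.
The data do not give significant evidence of an association between patient age and hospital length of stay.

t = 0.755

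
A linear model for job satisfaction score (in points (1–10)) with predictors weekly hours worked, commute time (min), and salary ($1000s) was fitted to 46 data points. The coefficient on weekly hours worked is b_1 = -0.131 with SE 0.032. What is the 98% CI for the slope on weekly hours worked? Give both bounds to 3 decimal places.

df = n − k − 1 = 46 − 3 − 1 = 42.
t* = t_{0.01, 42} = 2.41847.
Margin = t* × SE = 2.41847 × 0.032 = 0.07739.
CI: -0.131 ± 0.07739 → (-0.208, -0.054).
With 98% confidence, each one-unit increase in weekly hours worked is associated with a change of between -0.208 and -0.054 points (1–10) in job satisfaction score, holding the other predictors fixed.

(-0.208, -0.054)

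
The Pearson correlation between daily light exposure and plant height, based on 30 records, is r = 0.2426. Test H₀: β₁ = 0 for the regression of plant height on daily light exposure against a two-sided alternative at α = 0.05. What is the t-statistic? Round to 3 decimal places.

t = r·√(n − 2)/√(1 − r²) = 0.2426·√28/√0.941145 = 1.323.
df = n − 2 = 28.
Two-sided p ≈ 0.1965, which is ≥ 0.05, so fail to reject H₀.
The data do not give significant evidence of a linear association between daily light exposure and plant height.

t = 1.323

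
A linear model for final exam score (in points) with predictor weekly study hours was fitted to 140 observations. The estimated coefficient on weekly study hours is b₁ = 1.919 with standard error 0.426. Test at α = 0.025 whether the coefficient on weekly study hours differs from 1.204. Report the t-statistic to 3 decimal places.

t = 1.678

H₀: β₁ = 1.204 vs H₁: β₁ ≠ 1.204.
t = (b₁ − β₁⁰)/SE = (1.919 − 1.204) / 0.426 = 1.678.
df = n − 2 = 140 − 2 = 138.
Two-sided p ≈ 0.0955, which is ≥ 0.025, so fail to reject H₀.
The data are consistent with a true slope of 1.204 points per unit of weekly study hours.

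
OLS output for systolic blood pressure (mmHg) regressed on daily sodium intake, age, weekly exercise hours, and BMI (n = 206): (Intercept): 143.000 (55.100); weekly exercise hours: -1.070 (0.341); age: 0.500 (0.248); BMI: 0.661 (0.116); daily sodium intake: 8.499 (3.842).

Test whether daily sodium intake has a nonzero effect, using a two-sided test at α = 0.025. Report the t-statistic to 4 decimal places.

Read off: b = 8.499, SE = 3.842 for daily sodium intake.
H₀: β₁ = 0 vs H₁: β₁ ≠ 0.
t = 8.499 / 3.842 = 2.2121.
df = n − k − 1 = 206 − 4 − 1 = 201.
Two-sided p ≈ 0.0281, which is ≥ 0.025, so fail to reject H₀.
The data do not give significant evidence of an association between daily sodium intake and systolic blood pressure, after adjusting for the other predictors.

t = 2.2121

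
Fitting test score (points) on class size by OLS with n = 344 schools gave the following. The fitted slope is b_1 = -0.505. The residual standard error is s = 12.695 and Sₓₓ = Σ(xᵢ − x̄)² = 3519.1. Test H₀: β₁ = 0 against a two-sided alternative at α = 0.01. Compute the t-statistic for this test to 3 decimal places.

t = -2.360

SE(b_1) = s/√Sₓₓ = 12.695/√3519.1 = 0.214002.
t = -0.505 / 0.214002 = -2.360.
df = n − 2 = 342.
Two-sided p ≈ 0.0188, which is ≥ 0.01, so fail to reject H₀.
The data do not give significant evidence of an association between class size and test score.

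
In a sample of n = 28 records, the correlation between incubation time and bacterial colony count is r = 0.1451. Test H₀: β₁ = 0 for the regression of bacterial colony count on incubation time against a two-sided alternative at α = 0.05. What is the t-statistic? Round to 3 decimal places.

t = r·√(n − 2)/√(1 − r²) = 0.1451·√26/√0.978946 = 0.748.
df = n − 2 = 26.
Two-sided p ≈ 0.4613, which is ≥ 0.05, so fail to reject H₀.
The data do not give significant evidence of a linear association between incubation time and bacterial colony count.

t = 0.748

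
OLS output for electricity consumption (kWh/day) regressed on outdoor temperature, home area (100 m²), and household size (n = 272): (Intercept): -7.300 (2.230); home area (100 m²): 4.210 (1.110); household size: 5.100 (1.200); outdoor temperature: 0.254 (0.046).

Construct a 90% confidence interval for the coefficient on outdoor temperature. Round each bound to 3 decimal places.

Read off: b = 0.254, SE = 0.046 for outdoor temperature.
df = n − k − 1 = 272 − 3 − 1 = 268.
t* = t_{0.05, 268} = 1.650559.
Margin = t* × SE = 1.650559 × 0.046 = 0.07593.
CI: 0.254 ± 0.07593 → (0.178, 0.330).

(0.178, 0.330)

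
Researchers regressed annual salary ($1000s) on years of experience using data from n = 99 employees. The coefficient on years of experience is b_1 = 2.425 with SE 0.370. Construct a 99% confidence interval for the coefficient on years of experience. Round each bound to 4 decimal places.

(1.4528, 3.3972)

df = n − 2 = 99 − 2 = 97.
t* = t_{0.005, 97} = 2.627468.
Margin = t* × SE = 2.627468 × 0.370 = 0.972163.
CI: 2.425 ± 0.972163 → (1.4528, 3.3972).
With 99% confidence, each one-unit increase in years of experience is associated with a change of between 1.4528 and 3.3972 $1000s in annual salary.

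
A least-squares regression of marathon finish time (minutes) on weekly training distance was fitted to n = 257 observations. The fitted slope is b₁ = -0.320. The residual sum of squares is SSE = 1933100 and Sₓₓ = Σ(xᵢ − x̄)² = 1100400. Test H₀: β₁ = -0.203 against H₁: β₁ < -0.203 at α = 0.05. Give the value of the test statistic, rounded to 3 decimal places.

t = -1.410

MSE = SSE/(n − 2) = 1933100/255 = 7580.78.
SE(b₁) = √(MSE/Sₓₓ) = √(7580.78/1100400) = 0.0830007.
t = (-0.320 − (-0.203)) / 0.0830007 = -1.410.
df = n − 2 = 255.
One-sided p ≈ 0.0799, which is ≥ 0.05, so fail to reject H₀.
The data do not give significant evidence that the true slope on weekly training distance is below -0.203 minutes per unit.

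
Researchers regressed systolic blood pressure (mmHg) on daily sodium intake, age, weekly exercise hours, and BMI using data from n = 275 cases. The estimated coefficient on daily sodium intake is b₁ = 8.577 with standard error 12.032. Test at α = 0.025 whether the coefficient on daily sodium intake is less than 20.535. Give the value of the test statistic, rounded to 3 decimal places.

H₀: β₁ = 20.535 vs H₁: β₁ < 20.535.
t = (b₁ − β₁⁰)/SE = (8.577 − 20.535) / 12.032 = -0.994.
df = n − k − 1 = 275 − 4 − 1 = 270.
One-sided p ≈ 0.1606, which is ≥ 0.025, so fail to reject H₀.
The data do not give significant evidence that the true slope on daily sodium intake is below 20.535 mmHg per unit, holding the other predictors fixed.

t = -0.994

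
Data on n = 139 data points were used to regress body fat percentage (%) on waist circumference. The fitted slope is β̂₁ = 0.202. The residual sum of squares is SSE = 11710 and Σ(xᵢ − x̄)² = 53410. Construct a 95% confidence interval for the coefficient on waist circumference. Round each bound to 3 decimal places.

MSE = SSE/(n − 2) = 11710/137 = 85.4745.
SE(β̂₁) = √(MSE/Sₓₓ) = √(85.4745/53410) = 0.0400043.
df = n − 2 = 137.
t* = t_{0.025, 137} = 1.977431.
Margin = t* × SE = 1.977431 × 0.0400043 = 0.07911.
CI: 0.202 ± 0.07911 → (0.123, 0.281).
With 95% confidence, each one-unit increase in waist circumference is associated with a change of between 0.123 and 0.281 % in body fat percentage.

(0.123, 0.281)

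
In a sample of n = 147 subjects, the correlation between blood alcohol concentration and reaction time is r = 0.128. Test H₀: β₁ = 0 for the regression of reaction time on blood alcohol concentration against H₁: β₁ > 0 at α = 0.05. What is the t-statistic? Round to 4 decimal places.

t = r·√(n − 2)/√(1 − r²) = 0.128·√145/√0.983616 = 1.5541.
df = n − 2 = 145.
One-sided p ≈ 0.0612, which is ≥ 0.05, so fail to reject H₀.
The data do not give significant evidence of a linear association between blood alcohol concentration and reaction time.

t = 1.5541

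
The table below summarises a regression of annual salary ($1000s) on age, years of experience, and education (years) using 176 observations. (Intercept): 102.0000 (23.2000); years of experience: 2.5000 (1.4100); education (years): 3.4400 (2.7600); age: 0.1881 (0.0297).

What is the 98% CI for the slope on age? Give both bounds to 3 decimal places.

Read off: b = 0.1881, SE = 0.0297 for age.
df = n − k − 1 = 176 − 3 − 1 = 172.
t* = t_{0.01, 172} = 2.348223.
Margin = t* × SE = 2.348223 × 0.0297 = 0.06974.
CI: 0.1881 ± 0.06974 → (0.118, 0.258).

(0.118, 0.258)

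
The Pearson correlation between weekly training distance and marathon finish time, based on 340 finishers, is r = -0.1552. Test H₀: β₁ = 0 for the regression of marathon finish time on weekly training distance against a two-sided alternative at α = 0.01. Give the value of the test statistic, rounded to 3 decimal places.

t = r·√(n − 2)/√(1 − r²) = -0.1552·√338/√0.975913 = -2.888.
df = n − 2 = 338.
Two-sided p ≈ 0.0041, which is < 0.01, so reject H₀.
There is evidence of a linear association between weekly training distance and marathon finish time.

t = -2.888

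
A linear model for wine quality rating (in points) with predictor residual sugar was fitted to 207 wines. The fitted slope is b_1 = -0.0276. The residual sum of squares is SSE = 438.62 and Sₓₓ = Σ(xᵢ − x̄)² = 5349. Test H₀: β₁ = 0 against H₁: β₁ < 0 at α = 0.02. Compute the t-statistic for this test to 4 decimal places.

MSE = SSE/(n − 2) = 438.62/205 = 2.13961.
SE(b_1) = √(MSE/Sₓₓ) = √(2.13961/5349) = 0.02.
t = -0.0276 / 0.02 = -1.3800.
df = n − 2 = 205.
One-sided p ≈ 0.0845, which is ≥ 0.02, so fail to reject H₀.
The data do not give significant evidence that the true slope on residual sugar is negative.

t = -1.3800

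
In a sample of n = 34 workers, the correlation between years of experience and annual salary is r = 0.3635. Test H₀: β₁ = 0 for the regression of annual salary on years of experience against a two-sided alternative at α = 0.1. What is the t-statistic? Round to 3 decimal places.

t = r·√(n − 2)/√(1 − r²) = 0.3635·√32/√0.867868 = 2.207.
df = n − 2 = 32.
Two-sided p ≈ 0.0346, which is < 0.1, so reject H₀.
There is evidence of a linear association between years of experience and annual salary.

t = 2.207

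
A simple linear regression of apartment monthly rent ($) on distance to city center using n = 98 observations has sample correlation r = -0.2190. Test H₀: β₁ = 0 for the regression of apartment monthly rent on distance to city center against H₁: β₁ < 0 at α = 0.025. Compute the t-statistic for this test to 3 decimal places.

t = -2.199

t = r·√(n − 2)/√(1 − r²) = -0.2190·√96/√0.952039 = -2.199.
df = n − 2 = 96.
One-sided p ≈ 0.0151, which is < 0.025, so reject H₀.
There is evidence of a linear association between distance to city center and apartment monthly rent.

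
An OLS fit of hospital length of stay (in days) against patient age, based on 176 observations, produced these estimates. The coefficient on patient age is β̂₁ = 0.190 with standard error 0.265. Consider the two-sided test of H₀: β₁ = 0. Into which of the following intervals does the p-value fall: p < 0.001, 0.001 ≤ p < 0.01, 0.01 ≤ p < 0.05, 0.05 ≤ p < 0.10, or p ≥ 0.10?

t = 0.190 / 0.265 = 0.717.
df = n − 2 = 176 − 2 = 174.
Two-sided p = 2·P(T_{174} > |t|) ≈ 0.4743.
So p ≥ 0.10.

p ≥ 0.10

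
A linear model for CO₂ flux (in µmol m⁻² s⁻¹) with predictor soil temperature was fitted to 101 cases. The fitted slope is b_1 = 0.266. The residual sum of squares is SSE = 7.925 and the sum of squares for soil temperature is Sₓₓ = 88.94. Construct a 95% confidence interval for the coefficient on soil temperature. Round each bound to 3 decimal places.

MSE = SSE/(n − 2) = 7.925/99 = 0.0800505.
SE(b_1) = √(MSE/Sₓₓ) = √(0.0800505/88.94) = 0.0300008.
df = n − 2 = 99.
t* = t_{0.025, 99} = 1.984217.
Margin = t* × SE = 1.984217 × 0.0300008 = 0.05953.
CI: 0.266 ± 0.05953 → (0.206, 0.326).
With 95% confidence, each one-unit increase in soil temperature is associated with a change of between 0.206 and 0.326 µmol m⁻² s⁻¹ in CO₂ flux.

(0.206, 0.326)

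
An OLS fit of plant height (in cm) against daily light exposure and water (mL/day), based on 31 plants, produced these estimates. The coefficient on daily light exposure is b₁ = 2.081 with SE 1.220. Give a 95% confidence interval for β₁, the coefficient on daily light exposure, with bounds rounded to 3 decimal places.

df = n − k − 1 = 31 − 2 − 1 = 28.
t* = t_{0.025, 28} = 2.048407.
Margin = t* × SE = 2.048407 × 1.220 = 2.49906.
CI: 2.081 ± 2.49906 → (-0.418, 4.580).
With 95% confidence, each one-unit increase in daily light exposure is associated with a change of between -0.418 and 4.580 cm in plant height, holding the other predictors fixed.

(-0.418, 4.580)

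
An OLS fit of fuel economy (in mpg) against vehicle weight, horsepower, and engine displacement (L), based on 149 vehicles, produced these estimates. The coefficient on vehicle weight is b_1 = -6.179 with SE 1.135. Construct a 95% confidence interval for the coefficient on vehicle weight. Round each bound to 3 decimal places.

(-8.422, -3.936)

df = n − k − 1 = 149 − 3 − 1 = 145.
t* = t_{0.025, 145} = 1.97646.
Margin = t* × SE = 1.97646 × 1.135 = 2.24328.
CI: -6.179 ± 2.24328 → (-8.422, -3.936).
With 95% confidence, each one-unit increase in vehicle weight is associated with a change of between -8.422 and -3.936 mpg in fuel economy, holding the other predictors fixed.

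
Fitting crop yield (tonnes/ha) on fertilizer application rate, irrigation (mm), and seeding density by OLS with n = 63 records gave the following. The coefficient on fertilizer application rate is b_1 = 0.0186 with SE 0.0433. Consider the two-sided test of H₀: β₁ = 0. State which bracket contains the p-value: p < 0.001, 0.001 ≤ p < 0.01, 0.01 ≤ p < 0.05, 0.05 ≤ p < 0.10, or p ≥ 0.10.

t = 0.0186 / 0.0433 = 0.430.
df = n − k − 1 = 63 − 3 − 1 = 59.
Two-sided p = 2·P(T_{59} > |t|) ≈ 0.6691.
So p ≥ 0.10.

p ≥ 0.10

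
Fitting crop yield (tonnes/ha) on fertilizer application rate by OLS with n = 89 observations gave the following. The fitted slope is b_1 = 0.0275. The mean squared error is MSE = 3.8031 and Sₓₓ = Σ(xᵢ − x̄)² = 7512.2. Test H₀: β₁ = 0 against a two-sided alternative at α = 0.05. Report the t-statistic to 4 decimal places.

SE(b_1) = √(MSE/Sₓₓ) = √(3.8031/7512.2) = 0.0225001.
t = 0.0275 / 0.0225001 = 1.2222.
df = n − 2 = 87.
Two-sided p ≈ 0.2249, which is ≥ 0.05, so fail to reject H₀.
The data do not give significant evidence of an association between fertilizer application rate and crop yield.

t = 1.2222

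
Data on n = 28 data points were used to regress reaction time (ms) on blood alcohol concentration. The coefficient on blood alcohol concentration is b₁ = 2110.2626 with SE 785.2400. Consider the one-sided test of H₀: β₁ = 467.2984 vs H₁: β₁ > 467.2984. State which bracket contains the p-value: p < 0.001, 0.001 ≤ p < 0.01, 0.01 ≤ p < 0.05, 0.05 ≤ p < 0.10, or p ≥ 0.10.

0.01 ≤ p < 0.05

t = (2110.2626 − 467.2984) / 785.2400 = 2.092.
df = n − 2 = 28 − 2 = 26.
One-sided p = P(T_{26} > t) ≈ 0.0232.
So 0.01 ≤ p < 0.05.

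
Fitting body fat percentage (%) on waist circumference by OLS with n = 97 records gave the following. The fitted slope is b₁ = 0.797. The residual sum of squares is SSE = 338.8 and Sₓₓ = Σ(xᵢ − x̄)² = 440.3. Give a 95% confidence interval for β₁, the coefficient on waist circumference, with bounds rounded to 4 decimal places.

MSE = SSE/(n − 2) = 338.8/95 = 3.56632.
SE(b₁) = √(MSE/Sₓₓ) = √(3.56632/440.3) = 0.0899986.
df = n − 2 = 95.
t* = t_{0.025, 95} = 1.985251.
Margin = t* × SE = 1.985251 × 0.0899986 = 0.178670.
CI: 0.797 ± 0.178670 → (0.6183, 0.9757).
With 95% confidence, each one-unit increase in waist circumference is associated with a change of between 0.6183 and 0.9757 % in body fat percentage.

(0.6183, 0.9757)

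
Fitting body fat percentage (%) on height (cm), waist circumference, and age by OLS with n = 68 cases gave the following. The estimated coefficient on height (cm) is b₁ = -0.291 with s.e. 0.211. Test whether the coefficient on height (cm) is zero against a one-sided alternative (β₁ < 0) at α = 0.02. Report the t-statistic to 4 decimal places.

H₀: β₁ = 0 vs H₁: β₁ < 0.
t = (b₁ − β₁⁰)/SE = -0.291 / 0.211 = -1.3791.
df = n − k − 1 = 68 − 3 − 1 = 64.
One-sided p ≈ 0.0863, which is ≥ 0.02, so fail to reject H₀.
The data do not give significant evidence that the true slope on height (cm) is negative, holding the other predictors fixed.

t = -1.3791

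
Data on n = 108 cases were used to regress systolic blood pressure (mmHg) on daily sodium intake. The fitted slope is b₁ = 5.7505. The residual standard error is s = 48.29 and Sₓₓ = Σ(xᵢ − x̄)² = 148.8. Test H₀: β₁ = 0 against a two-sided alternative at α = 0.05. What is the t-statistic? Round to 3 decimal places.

SE(b₁) = s/√Sₓₓ = 48.29/√148.8 = 3.95873.
t = 5.7505 / 3.95873 = 1.453.
df = n − 2 = 106.
Two-sided p ≈ 0.1493, which is ≥ 0.05, so fail to reject H₀.
The data do not give significant evidence of an association between daily sodium intake and systolic blood pressure.

t = 1.453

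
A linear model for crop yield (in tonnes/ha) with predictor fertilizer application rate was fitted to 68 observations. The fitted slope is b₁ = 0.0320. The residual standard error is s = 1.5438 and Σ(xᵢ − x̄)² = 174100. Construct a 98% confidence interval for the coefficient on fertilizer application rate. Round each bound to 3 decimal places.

SE(b₁) = s/√Sₓₓ = 1.5438/√174100 = 0.00369991.
df = n − 2 = 66.
t* = t_{0.01, 66} = 2.384186.
Margin = t* × SE = 2.384186 × 0.00369991 = 0.00882.
CI: 0.0320 ± 0.00882 → (0.023, 0.041).
With 98% confidence, each one-unit increase in fertilizer application rate is associated with a change of between 0.023 and 0.041 tonnes/ha in crop yield.

(0.023, 0.041)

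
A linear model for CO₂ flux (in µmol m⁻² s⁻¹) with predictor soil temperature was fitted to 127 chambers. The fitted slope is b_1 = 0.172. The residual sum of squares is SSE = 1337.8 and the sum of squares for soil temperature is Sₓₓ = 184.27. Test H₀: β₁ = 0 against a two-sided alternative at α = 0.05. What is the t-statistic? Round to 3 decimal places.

MSE = SSE/(n − 2) = 1337.8/125 = 10.7024.
SE(b_1) = √(MSE/Sₓₓ) = √(10.7024/184.27) = 0.240998.
t = 0.172 / 0.240998 = 0.714.
df = n − 2 = 125.
Two-sided p ≈ 0.4767, which is ≥ 0.05, so fail to reject H₀.
The data do not give significant evidence of an association between soil temperature and CO₂ flux.

t = 0.714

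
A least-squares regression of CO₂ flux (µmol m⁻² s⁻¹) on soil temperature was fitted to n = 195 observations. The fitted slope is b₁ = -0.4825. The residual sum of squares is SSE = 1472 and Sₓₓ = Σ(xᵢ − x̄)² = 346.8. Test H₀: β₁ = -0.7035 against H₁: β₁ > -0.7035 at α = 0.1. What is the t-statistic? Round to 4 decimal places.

MSE = SSE/(n − 2) = 1472/193 = 7.62694.
SE(b₁) = √(MSE/Sₓₓ) = √(7.62694/346.8) = 0.148298.
t = (-0.4825 − (-0.7035)) / 0.148298 = 1.4902.
df = n − 2 = 193.
One-sided p ≈ 0.0689, which is < 0.1, so reject H₀.
There is evidence that the true slope on soil temperature exceeds -0.7035 µmol m⁻² s⁻¹ per unit.

t = 1.4902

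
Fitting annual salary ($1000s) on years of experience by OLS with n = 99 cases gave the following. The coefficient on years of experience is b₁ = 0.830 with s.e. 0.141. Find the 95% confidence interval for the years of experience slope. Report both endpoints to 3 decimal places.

df = n − 2 = 99 − 2 = 97.
t* = t_{0.025, 97} = 1.984723.
Margin = t* × SE = 1.984723 × 0.141 = 0.27985.
CI: 0.830 ± 0.27985 → (0.550, 1.110).
With 95% confidence, each one-unit increase in years of experience is associated with a change of between 0.550 and 1.110 $1000s in annual salary.

(0.550, 1.110)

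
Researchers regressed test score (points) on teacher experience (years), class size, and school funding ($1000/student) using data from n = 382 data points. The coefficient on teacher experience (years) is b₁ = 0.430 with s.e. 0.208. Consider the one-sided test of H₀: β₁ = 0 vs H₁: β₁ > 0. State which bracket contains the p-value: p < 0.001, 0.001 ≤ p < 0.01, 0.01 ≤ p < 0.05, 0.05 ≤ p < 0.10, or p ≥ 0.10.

0.01 ≤ p < 0.05

t = 0.430 / 0.208 = 2.067.
df = n − k − 1 = 382 − 3 − 1 = 378.
One-sided p = P(T_{378} > t) ≈ 0.0197.
So 0.01 ≤ p < 0.05.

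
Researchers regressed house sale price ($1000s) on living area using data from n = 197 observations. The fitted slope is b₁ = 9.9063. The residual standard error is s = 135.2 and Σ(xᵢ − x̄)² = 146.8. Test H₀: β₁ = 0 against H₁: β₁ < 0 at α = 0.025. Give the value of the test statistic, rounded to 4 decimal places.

SE(b₁) = s/√Sₓₓ = 135.2/√146.8 = 11.1587.
t = 9.9063 / 11.1587 = 0.8878.
df = n − 2 = 195.
One-sided p ≈ 0.8121, which is ≥ 0.025, so fail to reject H₀.
The data do not give significant evidence that the true slope on living area is negative.

t = 0.8878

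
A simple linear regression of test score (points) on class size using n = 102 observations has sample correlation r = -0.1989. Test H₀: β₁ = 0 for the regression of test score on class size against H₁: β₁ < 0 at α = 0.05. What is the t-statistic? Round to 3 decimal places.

t = -2.030

t = r·√(n − 2)/√(1 − r²) = -0.1989·√100/√0.960439 = -2.030.
df = n − 2 = 100.
One-sided p ≈ 0.0225, which is < 0.05, so reject H₀.
There is evidence of a linear association between class size and test score.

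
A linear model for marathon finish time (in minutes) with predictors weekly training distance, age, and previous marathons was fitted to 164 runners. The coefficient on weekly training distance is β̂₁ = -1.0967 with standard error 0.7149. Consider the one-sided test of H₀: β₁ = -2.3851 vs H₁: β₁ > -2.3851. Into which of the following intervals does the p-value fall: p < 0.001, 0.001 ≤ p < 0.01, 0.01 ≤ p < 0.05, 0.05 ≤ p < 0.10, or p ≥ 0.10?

t = (-1.0967 − (-2.3851)) / 0.7149 = 1.802.
df = n − k − 1 = 164 − 3 − 1 = 160.
One-sided p = P(T_{160} > t) ≈ 0.0367.
So 0.01 ≤ p < 0.05.

0.01 ≤ p < 0.05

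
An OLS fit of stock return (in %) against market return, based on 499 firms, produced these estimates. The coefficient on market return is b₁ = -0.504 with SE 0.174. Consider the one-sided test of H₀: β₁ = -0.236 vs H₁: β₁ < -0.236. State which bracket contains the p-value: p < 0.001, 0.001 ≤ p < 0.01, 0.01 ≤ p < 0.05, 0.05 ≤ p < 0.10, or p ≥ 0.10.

0.05 ≤ p < 0.10

t = (-0.504 − (-0.236)) / 0.174 = -1.540.
df = n − 2 = 499 − 2 = 497.
One-sided p = P(T_{497} < t) ≈ 0.0621.
So 0.05 ≤ p < 0.10.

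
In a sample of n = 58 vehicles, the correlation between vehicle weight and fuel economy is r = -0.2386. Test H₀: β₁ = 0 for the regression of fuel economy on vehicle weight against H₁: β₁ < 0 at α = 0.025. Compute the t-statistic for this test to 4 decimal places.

t = -1.8386

t = r·√(n − 2)/√(1 − r²) = -0.2386·√56/√0.94307 = -1.8386.
df = n − 2 = 56.
One-sided p ≈ 0.0356, which is ≥ 0.025, so fail to reject H₀.
The data do not give significant evidence of a linear association between vehicle weight and fuel economy.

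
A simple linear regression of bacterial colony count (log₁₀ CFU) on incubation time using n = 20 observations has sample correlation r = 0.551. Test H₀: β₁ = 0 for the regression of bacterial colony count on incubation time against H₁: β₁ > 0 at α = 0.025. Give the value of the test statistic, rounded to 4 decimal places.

t = 2.8013

t = r·√(n − 2)/√(1 − r²) = 0.551·√18/√0.696399 = 2.8013.
df = n − 2 = 18.
One-sided p ≈ 0.0059, which is < 0.025, so reject H₀.
There is evidence of a linear association between incubation time and bacterial colony count.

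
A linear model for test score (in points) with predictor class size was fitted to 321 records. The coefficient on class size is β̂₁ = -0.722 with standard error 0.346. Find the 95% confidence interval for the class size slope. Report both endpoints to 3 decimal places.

(-1.403, -0.041)

df = n − 2 = 321 − 2 = 319.
t* = t_{0.025, 319} = 1.967428.
Margin = t* × SE = 1.967428 × 0.346 = 0.68073.
CI: -0.722 ± 0.68073 → (-1.403, -0.041).
With 95% confidence, each one-unit increase in class size is associated with a change of between -1.403 and -0.041 points in test score.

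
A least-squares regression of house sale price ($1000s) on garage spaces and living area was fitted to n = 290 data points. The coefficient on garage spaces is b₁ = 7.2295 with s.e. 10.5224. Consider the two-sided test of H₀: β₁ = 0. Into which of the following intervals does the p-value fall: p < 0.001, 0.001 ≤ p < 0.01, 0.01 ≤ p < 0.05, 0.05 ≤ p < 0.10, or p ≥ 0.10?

p ≥ 0.10

t = 7.2295 / 10.5224 = 0.687.
df = n − k − 1 = 290 − 2 − 1 = 287.
Two-sided p = 2·P(T_{287} > |t|) ≈ 0.4926.
So p ≥ 0.10.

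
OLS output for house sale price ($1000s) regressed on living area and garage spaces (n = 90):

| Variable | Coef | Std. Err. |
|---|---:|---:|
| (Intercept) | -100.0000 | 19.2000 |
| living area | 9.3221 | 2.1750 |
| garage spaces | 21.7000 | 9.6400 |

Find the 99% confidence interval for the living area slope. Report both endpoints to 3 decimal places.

(3.594, 15.050)

Read off: b = 9.3221, SE = 2.1750 for living area.
df = n − k − 1 = 90 − 2 − 1 = 87.
t* = t_{0.005, 87} = 2.633527.
Margin = t* × SE = 2.633527 × 2.1750 = 5.72792.
CI: 9.3221 ± 5.72792 → (3.594, 15.050).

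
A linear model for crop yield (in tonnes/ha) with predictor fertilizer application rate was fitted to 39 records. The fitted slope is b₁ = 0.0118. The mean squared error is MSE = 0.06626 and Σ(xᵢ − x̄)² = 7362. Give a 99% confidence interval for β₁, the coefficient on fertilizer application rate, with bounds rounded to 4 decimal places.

(0.0037, 0.0199)

SE(b₁) = √(MSE/Sₓₓ) = √(0.06626/7362) = 0.00300005.
df = n − 2 = 37.
t* = t_{0.005, 37} = 2.715409.
Margin = t* × SE = 2.715409 × 0.00300005 = 0.008146.
CI: 0.0118 ± 0.008146 → (0.0037, 0.0199).
With 99% confidence, each one-unit increase in fertilizer application rate is associated with a change of between 0.0037 and 0.0199 tonnes/ha in crop yield.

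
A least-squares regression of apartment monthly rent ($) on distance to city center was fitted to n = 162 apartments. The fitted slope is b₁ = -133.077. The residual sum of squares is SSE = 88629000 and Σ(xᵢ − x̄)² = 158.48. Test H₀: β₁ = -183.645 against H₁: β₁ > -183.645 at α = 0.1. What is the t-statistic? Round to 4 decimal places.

t = 0.8553

MSE = SSE/(n − 2) = 88629000/160 = 553931.
SE(b₁) = √(MSE/Sₓₓ) = √(553931/158.48) = 59.1209.
t = (-133.077 − (-183.645)) / 59.1209 = 0.8553.
df = n − 2 = 160.
One-sided p ≈ 0.1968, which is ≥ 0.1, so fail to reject H₀.
The data do not give significant evidence that the true slope on distance to city center exceeds -183.645 $ per unit.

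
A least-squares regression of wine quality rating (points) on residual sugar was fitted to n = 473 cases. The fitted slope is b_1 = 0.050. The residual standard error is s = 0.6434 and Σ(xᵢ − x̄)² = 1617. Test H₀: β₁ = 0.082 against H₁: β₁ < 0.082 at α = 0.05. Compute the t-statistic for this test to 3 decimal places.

t = -2.000

SE(b_1) = s/√Sₓₓ = 0.6434/√1617 = 0.0160002.
t = (0.050 − 0.082) / 0.0160002 = -2.000.
df = n − 2 = 471.
One-sided p ≈ 0.0230, which is < 0.05, so reject H₀.
There is evidence that the true slope on residual sugar is below 0.082 points per unit.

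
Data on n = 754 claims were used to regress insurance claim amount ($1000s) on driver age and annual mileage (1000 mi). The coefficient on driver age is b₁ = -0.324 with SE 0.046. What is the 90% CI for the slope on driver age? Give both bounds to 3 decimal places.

df = n − k − 1 = 754 − 2 − 1 = 751.
t* = t_{0.05, 751} = 1.646885.
Margin = t* × SE = 1.646885 × 0.046 = 0.07576.
CI: -0.324 ± 0.07576 → (-0.400, -0.248).
With 90% confidence, each one-unit increase in driver age is associated with a change of between -0.400 and -0.248 $1000s in insurance claim amount, holding the other predictors fixed.

(-0.400, -0.248)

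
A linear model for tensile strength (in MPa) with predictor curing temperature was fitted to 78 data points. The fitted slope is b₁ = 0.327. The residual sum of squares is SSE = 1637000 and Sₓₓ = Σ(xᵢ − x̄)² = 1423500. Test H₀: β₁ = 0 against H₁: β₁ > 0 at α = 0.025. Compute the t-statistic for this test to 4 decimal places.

t = 2.6583

MSE = SSE/(n − 2) = 1637000/76 = 21539.5.
SE(b₁) = √(MSE/Sₓₓ) = √(21539.5/1423500) = 0.12301.
t = 0.327 / 0.12301 = 2.6583.
df = n − 2 = 76.
One-sided p ≈ 0.0048, which is < 0.025, so reject H₀.
There is evidence that the true slope on curing temperature is positive.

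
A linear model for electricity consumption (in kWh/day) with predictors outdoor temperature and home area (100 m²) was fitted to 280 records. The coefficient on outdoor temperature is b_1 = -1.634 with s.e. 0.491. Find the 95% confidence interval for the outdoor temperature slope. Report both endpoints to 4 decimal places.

(-2.6006, -0.6674)

df = n − k − 1 = 280 − 2 − 1 = 277.
t* = t_{0.025, 277} = 1.968565.
Margin = t* × SE = 1.968565 × 0.491 = 0.966565.
CI: -1.634 ± 0.966565 → (-2.6006, -0.6674).
With 95% confidence, each one-unit increase in outdoor temperature is associated with a change of between -2.6006 and -0.6674 kWh/day in electricity consumption, holding the other predictors fixed.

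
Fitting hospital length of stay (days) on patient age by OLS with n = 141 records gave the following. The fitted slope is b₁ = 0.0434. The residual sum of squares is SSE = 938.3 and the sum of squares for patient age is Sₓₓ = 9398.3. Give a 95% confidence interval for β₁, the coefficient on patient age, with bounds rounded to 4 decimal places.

MSE = SSE/(n − 2) = 938.3/139 = 6.75036.
SE(b₁) = √(MSE/Sₓₓ) = √(6.75036/9398.3) = 0.0268002.
df = n − 2 = 139.
t* = t_{0.025, 139} = 1.977178.
Margin = t* × SE = 1.977178 × 0.0268002 = 0.052989.
CI: 0.0434 ± 0.052989 → (-0.0096, 0.0964).
With 95% confidence, each one-unit increase in patient age is associated with a change of between -0.0096 and 0.0964 days in hospital length of stay.

(-0.0096, 0.0964)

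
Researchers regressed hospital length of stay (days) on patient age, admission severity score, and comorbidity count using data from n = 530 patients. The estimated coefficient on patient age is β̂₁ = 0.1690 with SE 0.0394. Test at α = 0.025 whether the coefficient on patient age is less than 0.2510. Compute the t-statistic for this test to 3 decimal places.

t = -2.081

H₀: β₁ = 0.2510 vs H₁: β₁ < 0.2510.
t = (β̂₁ − β₁⁰)/SE = (0.1690 − 0.2510) / 0.0394 = -2.081.
df = n − k − 1 = 530 − 3 − 1 = 526.
One-sided p ≈ 0.0189, which is < 0.025, so reject H₀.
There is evidence that the true slope on patient age is below 0.2510 days per unit, holding the other predictors fixed.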